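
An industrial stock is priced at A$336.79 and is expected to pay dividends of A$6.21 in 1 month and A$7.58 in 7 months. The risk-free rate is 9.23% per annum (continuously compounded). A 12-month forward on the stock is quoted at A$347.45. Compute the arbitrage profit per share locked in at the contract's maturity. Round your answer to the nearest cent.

A$7.27 per share

PV(dividends) I = 6.21·e^(−0.0923·1/12) + 7.58·e^(−0.0923·7/12) = 13.3451
Fair forward F* = (S − I)·e^(rT) = (336.79 − 13.3451)·e^0.092300 = 323.4449 × 1.096694 = 354.7201
Market A$347.45 < fair 354.7201: forward underpriced → reverse cash-and-carry (short the stock, invest proceeds at r, pay the dividends, go long the forward).
Profit at T = |F_mkt − F*| = |347.45 − 354.7201| = A$7.27 per share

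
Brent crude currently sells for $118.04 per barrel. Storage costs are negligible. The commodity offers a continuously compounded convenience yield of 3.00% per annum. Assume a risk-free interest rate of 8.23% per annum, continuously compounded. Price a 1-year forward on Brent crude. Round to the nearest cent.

Net carry = r + u − y = 0.0823 + 0.0000 − 0.0300 = 0.0523
F = S·e^((r+u−y)T) = 118.04 · e^(0.0523 × 1) = 118.04 · e^0.052300
= 118.04 × 1.053692 = $124.38 per barrel

$124.38 per barrel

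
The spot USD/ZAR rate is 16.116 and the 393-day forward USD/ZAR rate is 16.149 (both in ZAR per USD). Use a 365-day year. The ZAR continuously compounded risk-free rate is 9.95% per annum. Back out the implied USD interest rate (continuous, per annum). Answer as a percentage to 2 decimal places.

9.76%

F = S·e^((r_ZAR − r_USD)T) ⇒ r_USD = r_ZAR − ln(F/S)/T
ln(16.149/16.116) = 0.002046; /(393/365) = 0.001900
r_USD = 0.0995 − 0.001900 = 0.097600
r_USD = 9.76%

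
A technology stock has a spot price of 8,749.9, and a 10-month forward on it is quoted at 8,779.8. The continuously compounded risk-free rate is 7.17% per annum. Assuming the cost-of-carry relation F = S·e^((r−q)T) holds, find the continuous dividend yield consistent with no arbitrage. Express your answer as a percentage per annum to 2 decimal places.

6.76%

From F = S·e^((r−q)T): (r − q) = ln(F/S)/T
ln(8779.8/8749.9) = ln(1.003417) = 0.003411
(r − q) = 0.003411 / (10/12) = 0.004093
q = r − ln(F/S)/T = 0.0717 − 0.004093 = 0.067607
q = 6.76%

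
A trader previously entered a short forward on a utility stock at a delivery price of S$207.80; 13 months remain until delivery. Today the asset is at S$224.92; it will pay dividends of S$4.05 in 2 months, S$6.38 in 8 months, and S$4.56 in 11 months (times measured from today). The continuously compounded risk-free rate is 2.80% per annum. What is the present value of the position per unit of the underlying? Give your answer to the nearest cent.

-S$8.59

PV(remaining dividends) I = 4.05·e^(−0.0280·2/12) + 6.38·e^(−0.0280·8/12) + 4.56·e^(−0.0280·11/12) = 14.7376
Current forward F = (S − I)·e^(rT) = (224.92 − 14.7376)·e^(0.0280·13/12) = 210.1824 × 1.030798 = 216.6556
Value (long) = (F − K)·e^(−rT) = (216.6556 − 207.80) × 0.970122 = 8.5910
Short position value = −(long value) = -S$8.59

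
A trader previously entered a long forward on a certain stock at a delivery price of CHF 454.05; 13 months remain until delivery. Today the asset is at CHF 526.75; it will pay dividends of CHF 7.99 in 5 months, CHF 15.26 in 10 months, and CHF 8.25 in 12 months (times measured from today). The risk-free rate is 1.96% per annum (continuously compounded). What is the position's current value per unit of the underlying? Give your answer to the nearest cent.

CHF 51.21

PV(remaining dividends) I = 7.99·e^(−0.0196·5/12) + 15.26·e^(−0.0196·10/12) + 8.25·e^(−0.0196·12/12) = 31.0277
Current forward F = (S − I)·e^(rT) = (526.75 − 31.0277)·e^(0.0196·13/12) = 495.7223 × 1.021460 = 506.3605
Value (long) = (F − K)·e^(−rT) = (506.3605 − 454.05) × 0.978991 = 51.2115
Value = CHF 51.21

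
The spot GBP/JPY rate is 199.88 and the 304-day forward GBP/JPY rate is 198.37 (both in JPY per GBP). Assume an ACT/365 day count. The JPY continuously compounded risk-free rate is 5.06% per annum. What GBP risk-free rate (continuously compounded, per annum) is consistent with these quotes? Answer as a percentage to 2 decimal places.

5.97%

F = S·e^((r_JPY − r_GBP)T) ⇒ r_GBP = r_JPY − ln(F/S)/T
ln(198.37/199.88) = -0.007583; /(304/365) = -0.009105
r_GBP = 0.0506 + 0.009105 = 0.059705
r_GBP = 5.97%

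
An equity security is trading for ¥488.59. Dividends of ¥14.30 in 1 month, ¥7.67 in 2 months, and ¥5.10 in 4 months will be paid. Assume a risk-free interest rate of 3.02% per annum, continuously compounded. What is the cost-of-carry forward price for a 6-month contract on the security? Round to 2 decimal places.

¥468.67

PV(dividends) I = 14.30·e^(−0.0302·1/12) + 7.67·e^(−0.0302·2/12) + 5.10·e^(−0.0302·4/12)
I = 14.2641 + 7.6315 + 5.0489 = 26.9445
F = (S − I)·e^(rT) = (488.59 − 26.9445) · e^(0.0302·6/12)
= 461.6455 · e^0.015100 = 461.6455 × 1.015215 = ¥468.67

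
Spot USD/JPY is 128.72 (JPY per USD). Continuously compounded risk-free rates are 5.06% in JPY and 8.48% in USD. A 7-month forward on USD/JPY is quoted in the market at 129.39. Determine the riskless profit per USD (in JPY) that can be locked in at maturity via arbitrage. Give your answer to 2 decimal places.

3.21 per USD (in JPY)

Fair forward: F* = S·e^(carry·T), with carry = (r_JPY − r_USD) = 0.0506 − 0.0848 = -0.0342
F* = 128.72 · e^(-0.0342 × 7/12) = 128.72 · e^-0.019950 = 128.72 × 0.980248 = 126.1775
Market 129.39 > fair 126.1775: forward overpriced → cash-and-carry (buy spot, short the forward).
At maturity, profit = |F_mkt − F*| = |129.39 − 126.1775| = 3.21 per USD (in JPY)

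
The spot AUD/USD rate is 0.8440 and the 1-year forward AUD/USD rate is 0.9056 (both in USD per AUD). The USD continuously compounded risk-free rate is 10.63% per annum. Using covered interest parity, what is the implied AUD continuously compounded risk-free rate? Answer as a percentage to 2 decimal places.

F = S·e^((r_USD − r_AUD)T) ⇒ r_AUD = r_USD − ln(F/S)/T
ln(0.9056/0.8440) = 0.070445; /(12/12) = 0.070445
r_AUD = 0.1063 − 0.070445 = 0.035855
r_AUD = 3.59%

3.59%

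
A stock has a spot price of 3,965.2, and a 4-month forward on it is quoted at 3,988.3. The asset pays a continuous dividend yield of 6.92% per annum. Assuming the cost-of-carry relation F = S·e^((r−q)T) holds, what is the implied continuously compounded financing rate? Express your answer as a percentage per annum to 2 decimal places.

8.66%

From F = S·e^((r−q)T): (r − q) = ln(F/S)/T
ln(3988.3/3965.2) = ln(1.005826) = 0.005809
(r − q) = 0.005809 / (4/12) = 0.017427
r = ln(F/S)/T + q = 0.017427 + 0.0692 = 0.086627
r = 8.66%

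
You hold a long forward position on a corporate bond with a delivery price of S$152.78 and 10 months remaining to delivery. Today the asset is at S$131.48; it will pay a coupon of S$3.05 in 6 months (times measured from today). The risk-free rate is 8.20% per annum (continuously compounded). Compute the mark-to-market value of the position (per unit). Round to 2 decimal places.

PV(remaining coupons) I = 3.05·e^(−0.0820·6/12) = 2.9275
Current forward F = (S − I)·e^(rT) = (131.48 − 2.9275)·e^(0.0820·10/12) = 128.5525 × 1.070722 = 137.6440
Value (long) = (F − K)·e^(−rT) = (137.6440 − 152.78) × 0.933949 = -14.1363
Value = -S$14.14

-S$14.14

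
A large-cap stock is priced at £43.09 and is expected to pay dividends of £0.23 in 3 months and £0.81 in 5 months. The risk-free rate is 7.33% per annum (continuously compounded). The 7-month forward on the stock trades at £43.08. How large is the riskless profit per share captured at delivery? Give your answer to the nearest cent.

£0.84 per share

PV(dividends) I = 0.23·e^(−0.0733·3/12) + 0.81·e^(−0.0733·5/12) = 1.0115
Fair forward F* = (S − I)·e^(rT) = (43.09 − 1.0115)·e^0.042758 = 42.0785 × 1.043685 = 43.9167
Market £43.08 < fair 43.9167: forward underpriced → reverse cash-and-carry (short the stock, invest proceeds at r, pay the dividends, go long the forward).
Profit at T = |F_mkt − F*| = |43.08 − 43.9167| = £0.84 per share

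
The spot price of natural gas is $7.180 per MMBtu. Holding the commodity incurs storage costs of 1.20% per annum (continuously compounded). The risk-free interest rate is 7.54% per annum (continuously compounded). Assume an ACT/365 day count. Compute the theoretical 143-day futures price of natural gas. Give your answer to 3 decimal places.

Net carry = r + u − y = 0.0754 + 0.0120 − 0.0000 = 0.0874
F = S·e^((r+u−y)T) = 7.180 · e^(0.0874 × 143/365) = 7.180 · e^0.034242
= 7.180 × 1.034835 = $7.430 per MMBtu

$7.430 per MMBtu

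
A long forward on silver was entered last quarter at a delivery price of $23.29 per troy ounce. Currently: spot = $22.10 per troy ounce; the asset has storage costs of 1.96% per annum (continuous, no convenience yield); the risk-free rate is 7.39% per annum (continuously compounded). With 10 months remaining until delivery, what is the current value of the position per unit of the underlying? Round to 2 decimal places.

Current fair forward for the remaining 10 months: F = S·e^((r + u)·T), (r + u) = 0.0739 + 0.0196 = 0.0935
F = 22.10 · e^(0.0935 × 10/12) = 22.10 × 1.081033 = 23.8908
Value of long forward = (F − K)·e^(−rT) = (23.8908 − 23.29) · e^(−0.0739·10/12)
= 0.6008 × 0.940275 = 0.56

$0.56 per troy ounce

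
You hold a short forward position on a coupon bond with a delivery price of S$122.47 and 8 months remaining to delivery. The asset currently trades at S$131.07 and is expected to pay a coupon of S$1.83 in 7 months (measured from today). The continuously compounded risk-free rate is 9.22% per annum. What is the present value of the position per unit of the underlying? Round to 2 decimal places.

PV(remaining coupons) I = 1.83·e^(−0.0922·7/12) = 1.7342
Current forward F = (S − I)·e^(rT) = (131.07 − 1.7342)·e^(0.0922·8/12) = 129.3358 × 1.063395 = 137.5350
Value (long) = (F − K)·e^(−rT) = (137.5350 − 122.47) × 0.940384 = 14.1669
Short position value = −(long value) = -S$14.17

-S$14.17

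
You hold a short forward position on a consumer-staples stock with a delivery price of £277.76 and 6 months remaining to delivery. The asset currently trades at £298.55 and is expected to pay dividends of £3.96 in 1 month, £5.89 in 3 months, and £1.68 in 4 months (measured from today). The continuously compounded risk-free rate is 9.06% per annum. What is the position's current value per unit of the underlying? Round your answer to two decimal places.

PV(remaining dividends) I = 3.96·e^(−0.0906·1/12) + 5.89·e^(−0.0906·3/12) + 1.68·e^(−0.0906·4/12) = 11.3183
Current forward F = (S − I)·e^(rT) = (298.55 − 11.3183)·e^(0.0906·6/12) = 287.2317 × 1.046342 = 300.5426
Value (long) = (F − K)·e^(−rT) = (300.5426 − 277.76) × 0.955711 = 21.7736
Short position value = −(long value) = -£21.77

-£21.77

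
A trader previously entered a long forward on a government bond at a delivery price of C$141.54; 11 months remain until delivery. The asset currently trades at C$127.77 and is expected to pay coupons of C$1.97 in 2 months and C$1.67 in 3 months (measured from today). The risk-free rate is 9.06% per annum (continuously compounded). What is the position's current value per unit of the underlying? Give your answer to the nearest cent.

PV(remaining coupons) I = 1.97·e^(−0.0906·2/12) + 1.67·e^(−0.0906·3/12) = 3.5731
Current forward F = (S − I)·e^(rT) = (127.77 − 3.5731)·e^(0.0906·11/12) = 124.1969 × 1.086596 = 134.9519
Value (long) = (F − K)·e^(−rT) = (134.9519 − 141.54) × 0.920305 = -6.0631
Value = -C$6.06

-C$6.06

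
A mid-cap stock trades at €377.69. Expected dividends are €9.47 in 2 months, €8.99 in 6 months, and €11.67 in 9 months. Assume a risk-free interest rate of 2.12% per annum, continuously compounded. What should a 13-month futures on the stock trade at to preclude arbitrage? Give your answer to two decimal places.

PV(dividends) I = 9.47·e^(−0.0212·2/12) + 8.99·e^(−0.0212·6/12) + 11.67·e^(−0.0212·9/12)
I = 9.4366 + 8.8952 + 11.4859 = 29.8177
F = (S − I)·e^(rT) = (377.69 − 29.8177) · e^(0.0212·13/12)
= 347.8723 · e^0.022967 = 347.8723 × 1.023233 = €355.95

€355.95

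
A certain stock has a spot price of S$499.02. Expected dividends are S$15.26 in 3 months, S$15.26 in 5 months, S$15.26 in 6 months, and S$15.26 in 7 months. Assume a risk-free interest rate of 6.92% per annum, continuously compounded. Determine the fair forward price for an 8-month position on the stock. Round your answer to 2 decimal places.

S$460.56

PV(dividends) I = 15.26·e^(−0.0692·3/12) + 15.26·e^(−0.0692·5/12) + 15.26·e^(−0.0692·6/12) + 15.26·e^(−0.0692·7/12)
I = 14.9983 + 14.8263 + 14.7410 + 14.6563 = 59.2219
F = (S − I)·e^(rT) = (499.02 − 59.2219) · e^(0.0692·8/12)
= 439.7981 · e^0.046133 = 439.7981 × 1.047214 = S$460.56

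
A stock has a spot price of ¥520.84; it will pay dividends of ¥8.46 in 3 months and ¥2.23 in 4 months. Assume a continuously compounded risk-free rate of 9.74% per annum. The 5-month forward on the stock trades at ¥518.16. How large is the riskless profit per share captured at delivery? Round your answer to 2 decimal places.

¥13.41 per share

PV(dividends) I = 8.46·e^(−0.0974·3/12) + 2.23·e^(−0.0974·4/12) = 10.4152
Fair forward F* = (S − I)·e^(rT) = (520.84 − 10.4152)·e^0.040583 = 510.4248 × 1.041418 = 531.5656
Market ¥518.16 < fair 531.5656: forward underpriced → reverse cash-and-carry (short the stock, invest proceeds at r, pay the dividends, go long the forward).
Profit at T = |F_mkt − F*| = |518.16 − 531.5656| = ¥13.41 per share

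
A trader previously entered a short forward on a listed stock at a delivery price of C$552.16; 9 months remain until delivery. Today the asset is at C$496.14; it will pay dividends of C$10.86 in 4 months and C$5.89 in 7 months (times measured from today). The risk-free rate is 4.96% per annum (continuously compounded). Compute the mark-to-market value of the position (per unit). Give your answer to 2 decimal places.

C$52.26

PV(remaining dividends) I = 10.86·e^(−0.0496·4/12) + 5.89·e^(−0.0496·7/12) = 16.4039
Current forward F = (S − I)·e^(rT) = (496.14 − 16.4039)·e^(0.0496·9/12) = 479.7361 × 1.037901 = 497.9186
Value (long) = (F − K)·e^(−rT) = (497.9186 − 552.16) × 0.963483 = -52.2607
Short position value = −(long value) = C$52.26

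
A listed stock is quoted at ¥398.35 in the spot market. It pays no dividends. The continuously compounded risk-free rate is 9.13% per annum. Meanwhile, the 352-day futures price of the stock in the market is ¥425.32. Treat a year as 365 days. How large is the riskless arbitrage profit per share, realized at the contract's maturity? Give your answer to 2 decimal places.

Fair futures: F* = S·e^(carry·T), with carry = r = 0.0913
F* = 398.35 · e^(0.0913 × 352/365) = 398.35 · e^0.088048 = 398.35 × 1.092041 = ¥435.0145
Market ¥425.32 < fair ¥435.0145: forward underpriced → reverse cash-and-carry (short spot, go long the forward).
At maturity, profit = |F_mkt − F*| = |425.32 − 435.0145| = ¥9.69 per share

¥9.69 per share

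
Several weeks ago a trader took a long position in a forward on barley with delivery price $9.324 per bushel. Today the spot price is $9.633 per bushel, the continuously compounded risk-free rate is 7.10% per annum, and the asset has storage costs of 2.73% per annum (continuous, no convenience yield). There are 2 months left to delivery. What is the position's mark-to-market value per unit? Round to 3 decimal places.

$0.463 per bushel

Current fair forward for the remaining 2 months: F = S·e^((r + u)·T), (r + u) = 0.0710 + 0.0273 = 0.0983
F = 9.633 · e^(0.0983 × 2/12) = 9.633 × 1.016518 = 9.7921
Value of long forward = (F − K)·e^(−rT) = (9.7921 − 9.324) · e^(−0.0710·2/12)
= 0.4681 × 0.988236 = 0.463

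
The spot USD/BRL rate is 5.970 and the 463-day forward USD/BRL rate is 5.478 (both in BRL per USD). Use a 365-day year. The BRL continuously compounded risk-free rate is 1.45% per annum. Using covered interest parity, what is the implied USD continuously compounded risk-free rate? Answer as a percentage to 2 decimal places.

F = S·e^((r_BRL − r_USD)T) ⇒ r_USD = r_BRL − ln(F/S)/T
ln(5.478/5.970) = -0.086007; /(463/365) = -0.067802
r_USD = 0.0145 + 0.067802 = 0.082302
r_USD = 8.23%

8.23%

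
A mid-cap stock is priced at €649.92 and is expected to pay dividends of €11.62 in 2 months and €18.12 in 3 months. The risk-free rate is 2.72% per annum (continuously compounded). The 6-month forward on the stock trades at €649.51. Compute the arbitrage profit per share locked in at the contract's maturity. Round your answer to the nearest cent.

PV(dividends) I = 11.62·e^(−0.0272·2/12) + 18.12·e^(−0.0272·3/12) = 29.5646
Fair forward F* = (S − I)·e^(rT) = (649.92 − 29.5646)·e^0.013600 = 620.3554 × 1.013693 = 628.8499
Market €649.51 > fair 628.8499: forward overpriced → cash-and-carry (borrow at r, buy the stock and collect the dividends, short the forward).
Profit at T = |F_mkt − F*| = |649.51 − 628.8499| = €20.66 per share

€20.66 per share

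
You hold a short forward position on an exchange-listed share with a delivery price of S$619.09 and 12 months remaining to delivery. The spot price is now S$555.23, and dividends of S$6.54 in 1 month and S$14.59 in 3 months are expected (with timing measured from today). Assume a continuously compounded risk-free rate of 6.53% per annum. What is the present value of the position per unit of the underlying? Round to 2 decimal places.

PV(remaining dividends) I = 6.54·e^(−0.0653·1/12) + 14.59·e^(−0.0653·3/12) = 20.8583
Current forward F = (S − I)·e^(rT) = (555.23 − 20.8583)·e^(0.0653·12/12) = 534.3717 × 1.067479 = 570.4306
Value (long) = (F − K)·e^(−rT) = (570.4306 − 619.09) × 0.936786 = -45.5834
Short position value = −(long value) = S$45.58

S$45.58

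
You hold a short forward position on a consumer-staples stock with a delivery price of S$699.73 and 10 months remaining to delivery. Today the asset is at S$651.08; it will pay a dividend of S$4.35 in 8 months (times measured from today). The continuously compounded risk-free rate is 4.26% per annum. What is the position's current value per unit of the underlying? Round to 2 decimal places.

PV(remaining dividends) I = 4.35·e^(−0.0426·8/12) = 4.2282
Current forward F = (S − I)·e^(rT) = (651.08 − 4.2282)·e^(0.0426·10/12) = 646.8518 × 1.036138 = 670.2277
Value (long) = (F − K)·e^(−rT) = (670.2277 − 699.73) × 0.965123 = -28.4733
Short position value = −(long value) = S$28.47

S$28.47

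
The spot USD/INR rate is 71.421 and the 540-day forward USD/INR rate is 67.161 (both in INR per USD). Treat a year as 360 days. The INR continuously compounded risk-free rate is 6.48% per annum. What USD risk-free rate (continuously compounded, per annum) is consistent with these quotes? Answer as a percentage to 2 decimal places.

F = S·e^((r_INR − r_USD)T) ⇒ r_USD = r_INR − ln(F/S)/T
ln(67.161/71.421) = -0.061499; /(540/360) = -0.040999
r_USD = 0.0648 + 0.040999 = 0.105799
r_USD = 10.58%

10.58%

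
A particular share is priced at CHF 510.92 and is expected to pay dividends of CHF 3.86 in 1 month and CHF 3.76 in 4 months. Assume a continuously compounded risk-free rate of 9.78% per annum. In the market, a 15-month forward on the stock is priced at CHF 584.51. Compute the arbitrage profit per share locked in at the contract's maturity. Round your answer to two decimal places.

CHF 15.59 per share

PV(dividends) I = 3.86·e^(−0.0978·1/12) + 3.76·e^(−0.0978·4/12) = 7.4681
Fair forward F* = (S − I)·e^(rT) = (510.92 − 7.4681)·e^0.122250 = 503.4519 × 1.130037 = 568.9193
Market CHF 584.51 > fair 568.9193: forward overpriced → cash-and-carry (borrow at r, buy the stock and collect the dividends, short the forward).
Profit at T = |F_mkt − F*| = |584.51 − 568.9193| = CHF 15.59 per share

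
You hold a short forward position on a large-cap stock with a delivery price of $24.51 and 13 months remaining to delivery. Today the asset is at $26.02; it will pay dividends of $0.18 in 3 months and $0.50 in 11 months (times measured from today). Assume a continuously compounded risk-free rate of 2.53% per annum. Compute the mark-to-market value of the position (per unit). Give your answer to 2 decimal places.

PV(remaining dividends) I = 0.18·e^(−0.0253·3/12) + 0.50·e^(−0.0253·11/12) = 0.6674
Current forward F = (S − I)·e^(rT) = (26.02 − 0.6674)·e^(0.0253·13/12) = 25.3526 × 1.027787 = 26.0571
Value (long) = (F − K)·e^(−rT) = (26.0571 − 24.51) × 0.972964 = 1.5053
Short position value = −(long value) = -$1.51

-$1.51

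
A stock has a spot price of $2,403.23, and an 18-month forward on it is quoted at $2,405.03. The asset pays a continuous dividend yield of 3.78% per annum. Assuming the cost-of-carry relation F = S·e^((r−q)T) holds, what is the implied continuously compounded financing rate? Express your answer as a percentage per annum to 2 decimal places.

From F = S·e^((r−q)T): (r − q) = ln(F/S)/T
ln(2405.03/2403.23) = ln(1.000749) = 0.000749
(r − q) = 0.000749 / (18/12) = 0.000499
r = ln(F/S)/T + q = 0.000499 + 0.0378 = 0.038299
r = 3.83%

3.83%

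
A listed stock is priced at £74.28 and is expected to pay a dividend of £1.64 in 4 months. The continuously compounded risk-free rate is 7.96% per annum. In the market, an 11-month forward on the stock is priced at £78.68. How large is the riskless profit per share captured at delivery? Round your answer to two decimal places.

PV(dividends) I = 1.64·e^(−0.0796·4/12) = 1.5971
Fair forward F* = (S − I)·e^(rT) = (74.28 − 1.5971)·e^0.072967 = 72.6829 × 1.075695 = 78.1846
Market £78.68 > fair 78.1846: forward overpriced → cash-and-carry (borrow at r, buy the stock and collect the dividends, short the forward).
Profit at T = |F_mkt − F*| = |78.68 − 78.1846| = £0.50 per share

£0.50 per share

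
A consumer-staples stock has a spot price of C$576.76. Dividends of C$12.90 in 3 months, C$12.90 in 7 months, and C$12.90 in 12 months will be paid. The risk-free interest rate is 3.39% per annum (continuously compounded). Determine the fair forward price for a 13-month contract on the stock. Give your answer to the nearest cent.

PV(dividends) I = 12.90·e^(−0.0339·3/12) + 12.90·e^(−0.0339·7/12) + 12.90·e^(−0.0339·12/12)
I = 12.7911 + 12.6474 + 12.4700 = 37.9085
F = (S − I)·e^(rT) = (576.76 − 37.9085) · e^(0.0339·13/12)
= 538.8515 · e^0.036725 = 538.8515 × 1.037408 = C$559.01

C$559.01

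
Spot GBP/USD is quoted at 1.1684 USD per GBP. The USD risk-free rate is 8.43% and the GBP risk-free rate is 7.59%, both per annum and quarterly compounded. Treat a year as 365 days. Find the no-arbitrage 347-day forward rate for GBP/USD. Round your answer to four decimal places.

By covered interest parity, F = S · (1+r_USD/4)^(4T) / (1+r_GBP/4)^(4T)
= 1.1684 × 1.082540 / 1.074098 = 1.1684 × 1.007860
F = 1.1776 USD per GBP

1.1776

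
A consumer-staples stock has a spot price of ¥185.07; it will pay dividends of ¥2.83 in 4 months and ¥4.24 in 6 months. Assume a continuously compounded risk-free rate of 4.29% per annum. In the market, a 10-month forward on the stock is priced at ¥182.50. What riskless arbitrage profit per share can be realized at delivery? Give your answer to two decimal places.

¥2.11 per share

PV(dividends) I = 2.83·e^(−0.0429·4/12) + 4.24·e^(−0.0429·6/12) = 6.9398
Fair forward F* = (S − I)·e^(rT) = (185.07 − 6.9398)·e^0.035750 = 178.1302 × 1.036397 = 184.6136
Market ¥182.50 < fair 184.6136: forward underpriced → reverse cash-and-carry (short the stock, invest proceeds at r, pay the dividends, go long the forward).
Profit at T = |F_mkt − F*| = |182.50 − 184.6136| = ¥2.11 per share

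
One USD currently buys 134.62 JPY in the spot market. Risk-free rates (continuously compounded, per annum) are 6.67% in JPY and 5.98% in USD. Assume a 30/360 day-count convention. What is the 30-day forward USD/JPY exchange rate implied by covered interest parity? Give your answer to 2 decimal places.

134.70

F = S·e^((r_JPY − r_USD)T) = 134.62 · e^((0.0667 − 0.0598) × 30/360)
= 134.62 · e^0.000575 = 134.62 × 1.000575
F = 134.70 JPY per USD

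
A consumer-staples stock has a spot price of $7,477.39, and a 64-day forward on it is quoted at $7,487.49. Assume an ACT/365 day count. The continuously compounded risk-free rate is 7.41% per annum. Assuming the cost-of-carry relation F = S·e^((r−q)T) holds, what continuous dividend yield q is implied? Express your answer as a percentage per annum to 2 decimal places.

From F = S·e^((r−q)T): (r − q) = ln(F/S)/T
ln(7487.49/7477.39) = ln(1.001351) = 0.001350
(r − q) = 0.001350 / (64/365) = 0.007699
q = r − ln(F/S)/T = 0.0741 − 0.007699 = 0.066401
q = 6.64%

6.64%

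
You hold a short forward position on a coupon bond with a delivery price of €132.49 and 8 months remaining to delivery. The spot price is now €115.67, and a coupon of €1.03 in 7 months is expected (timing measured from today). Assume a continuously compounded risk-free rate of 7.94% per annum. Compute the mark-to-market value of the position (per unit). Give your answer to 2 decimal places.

€10.97

PV(remaining coupons) I = 1.03·e^(−0.0794·7/12) = 0.9834
Current forward F = (S − I)·e^(rT) = (115.67 − 0.9834)·e^(0.0794·8/12) = 114.6866 × 1.054359 = 120.9208
Value (long) = (F − K)·e^(−rT) = (120.9208 − 132.49) × 0.948443 = -10.9727
Short position value = −(long value) = €10.97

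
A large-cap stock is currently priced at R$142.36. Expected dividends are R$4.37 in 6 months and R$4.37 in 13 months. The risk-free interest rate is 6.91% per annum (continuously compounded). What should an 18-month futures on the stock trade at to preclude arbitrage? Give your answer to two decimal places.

R$148.73

PV(dividends) I = 4.37·e^(−0.0691·6/12) + 4.37·e^(−0.0691·13/12)
I = 4.2216 + 4.0548 = 8.2764
F = (S − I)·e^(rT) = (142.36 − 8.2764) · e^(0.0691·18/12)
= 134.0836 · e^0.103650 = 134.0836 × 1.109212 = R$148.73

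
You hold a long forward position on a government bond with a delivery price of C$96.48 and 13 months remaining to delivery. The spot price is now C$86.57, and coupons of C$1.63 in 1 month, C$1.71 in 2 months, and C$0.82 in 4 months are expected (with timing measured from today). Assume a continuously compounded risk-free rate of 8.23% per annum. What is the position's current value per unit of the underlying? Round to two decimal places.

PV(remaining coupons) I = 1.63·e^(−0.0823·1/12) + 1.71·e^(−0.0823·2/12) + 0.82·e^(−0.0823·4/12) = 4.1034
Current forward F = (S − I)·e^(rT) = (86.57 − 4.1034)·e^(0.0823·13/12) = 82.4666 × 1.093254 = 90.1569
Value (long) = (F − K)·e^(−rT) = (90.1569 − 96.48) × 0.914701 = -5.7837
Value = -C$5.78

-C$5.78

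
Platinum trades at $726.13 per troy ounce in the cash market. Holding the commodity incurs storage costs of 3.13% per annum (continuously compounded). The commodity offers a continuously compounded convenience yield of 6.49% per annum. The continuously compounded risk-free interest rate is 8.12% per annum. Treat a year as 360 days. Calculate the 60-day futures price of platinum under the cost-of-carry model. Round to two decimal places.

Net carry = r + u − y = 0.0812 + 0.0313 − 0.0649 = 0.0476
F = S·e^((r+u−y)T) = 726.13 · e^(0.0476 × 60/360) = 726.13 · e^0.007933
= 726.13 × 1.007965 = $731.91 per troy ounce

$731.91 per troy ounce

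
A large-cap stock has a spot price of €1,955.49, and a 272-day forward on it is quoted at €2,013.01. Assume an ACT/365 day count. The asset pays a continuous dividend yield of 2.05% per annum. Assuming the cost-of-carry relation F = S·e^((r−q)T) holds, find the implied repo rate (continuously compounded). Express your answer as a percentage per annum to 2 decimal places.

From F = S·e^((r−q)T): (r − q) = ln(F/S)/T
ln(2013.01/1955.49) = ln(1.029415) = 0.028991
(r − q) = 0.028991 / (272/365) = 0.038903
r = ln(F/S)/T + q = 0.038903 + 0.0205 = 0.059403
r = 5.94%

5.94%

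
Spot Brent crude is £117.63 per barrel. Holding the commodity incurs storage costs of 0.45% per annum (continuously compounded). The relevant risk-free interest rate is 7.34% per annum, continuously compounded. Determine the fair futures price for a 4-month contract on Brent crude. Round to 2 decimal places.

Net carry = r + u − y = 0.0734 + 0.0045 − 0.0000 = 0.0779
F = S·e^((r+u−y)T) = 117.63 · e^(0.0779 × 4/12) = 117.63 · e^0.025967
= 117.63 × 1.026307 = £120.72 per barrel

£120.72 per barrel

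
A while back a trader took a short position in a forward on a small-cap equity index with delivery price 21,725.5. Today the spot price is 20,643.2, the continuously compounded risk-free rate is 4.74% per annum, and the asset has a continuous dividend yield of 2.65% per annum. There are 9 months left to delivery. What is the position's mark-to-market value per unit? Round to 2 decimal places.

729.76

Current fair forward for the remaining 9 months: F = S·e^((r − q)·T), (r − q) = 0.0474 − 0.0265 = 0.0209
F = 20643.2 · e^(0.0209 × 9/12) = 20643.2 × 1.01579850 = 20969.3316
Value of long forward = (F − K)·e^(−rT) = (20969.3316 − 21725.5) · e^(−0.0474·9/12)
= -756.1684 × 0.96507448 = -729.76
Short position value = −(long value) = 729.76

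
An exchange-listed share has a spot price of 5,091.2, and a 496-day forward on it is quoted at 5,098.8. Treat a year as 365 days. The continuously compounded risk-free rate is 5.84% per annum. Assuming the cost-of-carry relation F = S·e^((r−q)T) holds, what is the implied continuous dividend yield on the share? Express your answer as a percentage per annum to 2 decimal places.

From F = S·e^((r−q)T): (r − q) = ln(F/S)/T
ln(5098.8/5091.2) = ln(1.001493) = 0.001492
(r − q) = 0.001492 / (496/365) = 0.001098
q = r − ln(F/S)/T = 0.0584 − 0.001098 = 0.057302
q = 5.73%

5.73%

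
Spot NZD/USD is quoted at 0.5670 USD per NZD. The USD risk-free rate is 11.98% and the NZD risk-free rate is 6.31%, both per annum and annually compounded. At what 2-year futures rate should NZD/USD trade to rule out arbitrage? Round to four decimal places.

By covered interest parity, F = S · (1+r_USD)^T / (1+r_NZD)^T
= 0.5670 × 1.253952 / 1.130182 = 0.5670 × 1.109513
F = 0.6291 USD per NZD

0.6291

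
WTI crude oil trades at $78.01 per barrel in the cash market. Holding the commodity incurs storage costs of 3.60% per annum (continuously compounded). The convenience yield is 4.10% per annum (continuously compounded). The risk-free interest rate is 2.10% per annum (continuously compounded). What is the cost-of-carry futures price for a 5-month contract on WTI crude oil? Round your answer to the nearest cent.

Net carry = r + u − y = 0.0210 + 0.0360 − 0.0410 = 0.0160
F = S·e^((r+u−y)T) = 78.01 · e^(0.0160 × 5/12) = 78.01 · e^0.006667
= 78.01 × 1.006689 = $78.53 per barrel

$78.53 per barrel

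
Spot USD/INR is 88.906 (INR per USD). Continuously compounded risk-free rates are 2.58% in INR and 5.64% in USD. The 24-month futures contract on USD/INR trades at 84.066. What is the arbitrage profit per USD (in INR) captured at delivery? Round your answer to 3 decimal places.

0.438 per USD (in INR)

Fair futures: F* = S·e^(carry·T), with carry = (r_INR − r_USD) = 0.0258 − 0.0564 = -0.0306
F* = 88.906 · e^(-0.0306 × 24/12) = 88.906 · e^-0.061200 = 88.906 × 0.940635 = 83.6281
Market 84.066 > fair 83.6281: forward overpriced → cash-and-carry (buy spot, short the forward).
At maturity, profit = |F_mkt − F*| = |84.066 − 83.6281| = 0.438 per USD (in INR)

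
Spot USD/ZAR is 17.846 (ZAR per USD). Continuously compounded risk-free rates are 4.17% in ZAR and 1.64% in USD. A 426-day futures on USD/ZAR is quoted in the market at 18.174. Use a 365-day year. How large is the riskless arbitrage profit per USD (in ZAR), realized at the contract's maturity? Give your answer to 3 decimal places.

Fair futures: F* = S·e^(carry·T), with carry = (r_ZAR − r_USD) = 0.0417 − 0.0164 = 0.0253
F* = 17.846 · e^(0.0253 × 426/365) = 17.846 · e^0.029528 = 17.846 × 1.029968 = 18.3808
Market 18.174 < fair 18.3808: forward underpriced → reverse cash-and-carry (short spot, go long the forward).
At maturity, profit = |F_mkt − F*| = |18.174 − 18.3808| = 0.207 per USD (in ZAR)

0.207 per USD (in ZAR)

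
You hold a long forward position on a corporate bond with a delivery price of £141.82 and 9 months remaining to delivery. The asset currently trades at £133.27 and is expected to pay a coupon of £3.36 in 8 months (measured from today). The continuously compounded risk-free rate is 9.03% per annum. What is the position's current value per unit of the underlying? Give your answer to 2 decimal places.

PV(remaining coupons) I = 3.36·e^(−0.0903·8/12) = 3.1637
Current forward F = (S − I)·e^(rT) = (133.27 − 3.1637)·e^(0.0903·9/12) = 130.1063 × 1.070071 = 139.2230
Value (long) = (F − K)·e^(−rT) = (139.2230 − 141.82) × 0.934517 = -2.4269
Value = -£2.43

-£2.43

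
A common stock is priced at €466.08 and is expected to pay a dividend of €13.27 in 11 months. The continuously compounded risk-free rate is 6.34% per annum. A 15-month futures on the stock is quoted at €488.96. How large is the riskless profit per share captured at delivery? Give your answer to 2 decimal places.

€2.01 per share

PV(dividends) I = 13.27·e^(−0.0634·11/12) = 12.5208
Fair futures F* = (S − I)·e^(rT) = (466.08 − 12.5208)·e^0.079250 = 453.5592 × 1.082475 = 490.9665
Market €488.96 < fair 490.9665: forward underpriced → reverse cash-and-carry (short the stock, invest proceeds at r, pay the dividends, go long the forward).
Profit at T = |F_mkt − F*| = |488.96 − 490.9665| = €2.01 per share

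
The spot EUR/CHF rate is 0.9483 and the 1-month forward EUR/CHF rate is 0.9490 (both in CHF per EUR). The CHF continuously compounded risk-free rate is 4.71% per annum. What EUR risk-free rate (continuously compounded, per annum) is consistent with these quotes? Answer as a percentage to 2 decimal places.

3.82%

F = S·e^((r_CHF − r_EUR)T) ⇒ r_EUR = r_CHF − ln(F/S)/T
ln(0.9490/0.9483) = 0.000738; /(1/12) = 0.008856
r_EUR = 0.0471 − 0.008856 = 0.038244
r_EUR = 3.82%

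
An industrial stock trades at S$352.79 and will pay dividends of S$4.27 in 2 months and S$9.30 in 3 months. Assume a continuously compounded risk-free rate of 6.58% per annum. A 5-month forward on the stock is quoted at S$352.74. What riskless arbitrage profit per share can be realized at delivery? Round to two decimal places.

S$3.89 per share

PV(dividends) I = 4.27·e^(−0.0658·2/12) + 9.30·e^(−0.0658·3/12) = 13.3717
Fair forward F* = (S − I)·e^(rT) = (352.79 − 13.3717)·e^0.027417 = 339.4183 × 1.027796 = 348.8528
Market S$352.74 > fair 348.8528: forward overpriced → cash-and-carry (borrow at r, buy the stock and collect the dividends, short the forward).
Profit at T = |F_mkt − F*| = |352.74 − 348.8528| = S$3.89 per share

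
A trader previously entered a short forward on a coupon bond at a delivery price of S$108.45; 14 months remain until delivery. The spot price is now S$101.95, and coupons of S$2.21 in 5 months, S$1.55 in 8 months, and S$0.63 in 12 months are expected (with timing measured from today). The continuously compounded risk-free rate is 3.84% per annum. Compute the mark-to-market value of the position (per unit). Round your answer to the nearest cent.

S$6.04

PV(remaining coupons) I = 2.21·e^(−0.0384·5/12) + 1.55·e^(−0.0384·8/12) + 0.63·e^(−0.0384·12/12) = 4.2920
Current forward F = (S − I)·e^(rT) = (101.95 − 4.2920)·e^(0.0384·14/12) = 97.6580 × 1.045819 = 102.1326
Value (long) = (F − K)·e^(−rT) = (102.1326 − 108.45) × 0.956189 = -6.0406
Short position value = −(long value) = S$6.04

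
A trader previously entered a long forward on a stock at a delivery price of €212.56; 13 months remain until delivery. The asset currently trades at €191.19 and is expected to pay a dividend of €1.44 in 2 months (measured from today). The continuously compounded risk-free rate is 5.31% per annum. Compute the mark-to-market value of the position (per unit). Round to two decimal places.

PV(remaining dividends) I = 1.44·e^(−0.0531·2/12) = 1.4273
Current forward F = (S − I)·e^(rT) = (191.19 − 1.4273)·e^(0.0531·13/12) = 189.7627 × 1.059212 = 200.9989
Value (long) = (F − K)·e^(−rT) = (200.9989 − 212.56) × 0.944098 = -10.9148
Value = -€10.91

-€10.91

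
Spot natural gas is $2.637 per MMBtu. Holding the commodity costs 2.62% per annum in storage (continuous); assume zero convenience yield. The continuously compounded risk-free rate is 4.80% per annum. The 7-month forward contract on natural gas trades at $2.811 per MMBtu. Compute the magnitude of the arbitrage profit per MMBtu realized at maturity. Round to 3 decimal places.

Fair forward: F* = S·e^(carry·T), with carry = (r + u) = 0.0480 + 0.0262 = 0.0742
F* = 2.637 · e^(0.0742 × 7/12) = 2.637 · e^0.043283 = 2.637 × 1.044233 = $2.7536
Market $2.811 > fair $2.7536: forward overpriced → cash-and-carry (buy spot, short the forward).
At maturity, profit = |F_mkt − F*| = |2.811 − 2.7536| = $0.057 per MMBtu

$0.057 per MMBtu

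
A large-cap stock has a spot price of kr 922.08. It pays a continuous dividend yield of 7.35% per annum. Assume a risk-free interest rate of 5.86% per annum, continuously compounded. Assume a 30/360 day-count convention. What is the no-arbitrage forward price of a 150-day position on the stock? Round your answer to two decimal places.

F = S·e^((r − q)T) = 922.08 · e^((0.0586 − 0.0735) × 150/360)
= 922.08 · e^-0.006208 = 922.08 × 0.993811
F = kr 916.37

kr 916.37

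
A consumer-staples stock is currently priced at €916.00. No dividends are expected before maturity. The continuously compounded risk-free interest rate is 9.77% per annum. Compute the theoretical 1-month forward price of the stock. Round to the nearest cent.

F = S·e^(rT) = 916.00 · e^(0.0977 × 1/12)
= 916.00 · e^0.008142 = 916.00 × 1.008175
F = €923.49

€923.49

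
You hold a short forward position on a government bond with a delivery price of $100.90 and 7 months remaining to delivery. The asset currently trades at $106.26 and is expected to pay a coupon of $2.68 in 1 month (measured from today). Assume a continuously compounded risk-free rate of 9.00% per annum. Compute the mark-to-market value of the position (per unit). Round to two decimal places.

PV(remaining coupons) I = 2.68·e^(−0.0900·1/12) = 2.6600
Current forward F = (S − I)·e^(rT) = (106.26 − 2.6600)·e^(0.0900·7/12) = 103.6000 × 1.053903 = 109.1844
Value (long) = (F − K)·e^(−rT) = (109.1844 − 100.90) × 0.948854 = 7.8607
Short position value = −(long value) = -$7.86

-$7.86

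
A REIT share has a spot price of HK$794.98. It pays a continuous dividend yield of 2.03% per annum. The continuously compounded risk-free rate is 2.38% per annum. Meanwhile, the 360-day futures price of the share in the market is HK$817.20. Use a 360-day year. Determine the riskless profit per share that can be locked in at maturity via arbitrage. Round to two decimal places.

HK$19.43 per share

Fair futures: F* = S·e^(carry·T), with carry = (r − q) = 0.0238 − 0.0203 = 0.0035
F* = 794.98 · e^(0.0035 × 360/360) = 794.98 · e^0.003500 = 794.98 × 1.003506 = HK$797.7672
Market HK$817.20 > fair HK$797.7672: forward overpriced → cash-and-carry (buy spot, short the forward).
At maturity, profit = |F_mkt − F*| = |817.20 − 797.7672| = HK$19.43 per share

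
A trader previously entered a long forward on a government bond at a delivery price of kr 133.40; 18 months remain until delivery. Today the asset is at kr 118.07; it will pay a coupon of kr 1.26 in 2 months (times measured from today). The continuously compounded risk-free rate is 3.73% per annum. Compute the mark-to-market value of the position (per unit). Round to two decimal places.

PV(remaining coupons) I = 1.26·e^(−0.0373·2/12) = 1.2522
Current forward F = (S − I)·e^(rT) = (118.07 − 1.2522)·e^(0.0373·18/12) = 116.8178 × 1.057545 = 123.5401
Value (long) = (F − K)·e^(−rT) = (123.5401 − 133.40) × 0.945586 = -9.3234
Value = -kr 9.32

-kr 9.32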